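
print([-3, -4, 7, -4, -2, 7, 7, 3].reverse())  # None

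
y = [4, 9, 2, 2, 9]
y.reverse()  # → [9, 2, 2, 9, 4]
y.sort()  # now [2, 2, 4, 9, 9]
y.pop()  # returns 9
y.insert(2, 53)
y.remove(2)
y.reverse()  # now [9, 4, 53, 2]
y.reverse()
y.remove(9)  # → [2, 53, 4]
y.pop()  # 4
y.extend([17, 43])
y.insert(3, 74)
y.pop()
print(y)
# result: [2, 53, 17, 74]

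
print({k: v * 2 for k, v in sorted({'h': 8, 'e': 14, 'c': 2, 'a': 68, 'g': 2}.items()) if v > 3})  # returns {'a': 136, 'e': 28, 'h': 16}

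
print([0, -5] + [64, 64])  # [0, -5, 64, 64]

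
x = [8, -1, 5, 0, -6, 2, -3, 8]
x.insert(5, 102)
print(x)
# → [8, -1, 5, 0, -6, 102, 2, -3, 8]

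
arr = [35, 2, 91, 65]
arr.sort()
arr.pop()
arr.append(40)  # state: [2, 35, 65, 40]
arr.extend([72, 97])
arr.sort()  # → [2, 35, 40, 65, 72, 97]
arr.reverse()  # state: [97, 72, 65, 40, 35, 2]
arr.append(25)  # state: [97, 72, 65, 40, 35, 2, 25]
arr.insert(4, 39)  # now [97, 72, 65, 40, 39, 35, 2, 25]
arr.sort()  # [2, 25, 35, 39, 40, 65, 72, 97]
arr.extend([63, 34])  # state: [2, 25, 35, 39, 40, 65, 72, 97, 63, 34]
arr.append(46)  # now [2, 25, 35, 39, 40, 65, 72, 97, 63, 34, 46]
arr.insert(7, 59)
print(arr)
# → [2, 25, 35, 39, 40, 65, 72, 59, 97, 63, 34, 46]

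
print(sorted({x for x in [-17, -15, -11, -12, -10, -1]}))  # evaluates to [-17, -15, -12, -11, -10, -1]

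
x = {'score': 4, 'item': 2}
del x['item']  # {'score': 4}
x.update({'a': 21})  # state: {'score': 4, 'a': 21}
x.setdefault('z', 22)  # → 22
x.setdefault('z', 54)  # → 22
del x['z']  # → {'score': 4, 'a': 21}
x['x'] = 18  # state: {'score': 4, 'a': 21, 'x': 18}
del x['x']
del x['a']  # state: {'score': 4}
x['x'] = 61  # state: {'score': 4, 'x': 61}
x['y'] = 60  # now {'score': 4, 'x': 61, 'y': 60}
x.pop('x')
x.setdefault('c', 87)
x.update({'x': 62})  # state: {'score': 4, 'y': 60, 'c': 87, 'x': 62}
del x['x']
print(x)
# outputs {'score': 4, 'y': 60, 'c': 87}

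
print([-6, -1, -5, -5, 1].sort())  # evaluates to None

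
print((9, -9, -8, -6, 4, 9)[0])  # 9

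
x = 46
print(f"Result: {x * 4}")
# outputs Result: 184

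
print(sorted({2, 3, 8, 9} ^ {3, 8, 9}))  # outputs [2]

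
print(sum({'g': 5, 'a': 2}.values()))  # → 7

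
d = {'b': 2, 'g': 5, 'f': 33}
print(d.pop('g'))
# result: 5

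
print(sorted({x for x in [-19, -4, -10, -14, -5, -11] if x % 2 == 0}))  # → [-14, -10, -4]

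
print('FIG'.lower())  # fig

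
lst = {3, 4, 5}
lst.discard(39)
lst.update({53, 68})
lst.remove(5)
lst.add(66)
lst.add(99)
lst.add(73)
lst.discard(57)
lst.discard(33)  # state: {3, 4, 53, 66, 68, 73, 99}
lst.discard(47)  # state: {3, 4, 53, 66, 68, 73, 99}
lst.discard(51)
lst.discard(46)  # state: {3, 4, 53, 66, 68, 73, 99}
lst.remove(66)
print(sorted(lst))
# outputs [3, 4, 53, 68, 73, 99]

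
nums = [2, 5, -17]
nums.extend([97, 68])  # [2, 5, -17, 97, 68]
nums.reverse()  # [68, 97, -17, 5, 2]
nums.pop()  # 2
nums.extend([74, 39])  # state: [68, 97, -17, 5, 74, 39]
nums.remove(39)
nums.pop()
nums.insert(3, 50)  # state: [68, 97, -17, 50, 5]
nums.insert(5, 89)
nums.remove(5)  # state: [68, 97, -17, 50, 89]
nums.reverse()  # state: [89, 50, -17, 97, 68]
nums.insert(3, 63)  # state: [89, 50, -17, 63, 97, 68]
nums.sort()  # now [-17, 50, 63, 68, 89, 97]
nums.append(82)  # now [-17, 50, 63, 68, 89, 97, 82]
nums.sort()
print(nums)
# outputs [-17, 50, 63, 68, 82, 89, 97]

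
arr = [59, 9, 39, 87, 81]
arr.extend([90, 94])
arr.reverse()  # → [94, 90, 81, 87, 39, 9, 59]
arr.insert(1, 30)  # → [94, 30, 90, 81, 87, 39, 9, 59]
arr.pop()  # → 59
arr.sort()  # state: [9, 30, 39, 81, 87, 90, 94]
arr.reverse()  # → [94, 90, 87, 81, 39, 30, 9]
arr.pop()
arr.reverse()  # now [30, 39, 81, 87, 90, 94]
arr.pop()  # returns 94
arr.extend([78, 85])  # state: [30, 39, 81, 87, 90, 78, 85]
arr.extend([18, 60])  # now [30, 39, 81, 87, 90, 78, 85, 18, 60]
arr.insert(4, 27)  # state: [30, 39, 81, 87, 27, 90, 78, 85, 18, 60]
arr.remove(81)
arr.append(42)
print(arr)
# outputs [30, 39, 87, 27, 90, 78, 85, 18, 60, 42]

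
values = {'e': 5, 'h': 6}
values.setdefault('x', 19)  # 19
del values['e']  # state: {'h': 6, 'x': 19}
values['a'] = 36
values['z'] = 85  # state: {'h': 6, 'x': 19, 'a': 36, 'z': 85}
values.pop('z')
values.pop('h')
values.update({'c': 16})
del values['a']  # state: {'x': 19, 'c': 16}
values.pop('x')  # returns 19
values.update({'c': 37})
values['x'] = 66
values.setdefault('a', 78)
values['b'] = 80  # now {'c': 37, 'x': 66, 'a': 78, 'b': 80}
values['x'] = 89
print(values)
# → {'c': 37, 'x': 89, 'a': 78, 'b': 80}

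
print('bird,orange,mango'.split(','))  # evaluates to ['bird', 'orange', 'mango']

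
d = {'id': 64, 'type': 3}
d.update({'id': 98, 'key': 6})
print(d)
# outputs {'id': 98, 'type': 3, 'key': 6}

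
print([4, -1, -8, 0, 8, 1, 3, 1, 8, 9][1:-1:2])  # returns [-1, 0, 1, 1]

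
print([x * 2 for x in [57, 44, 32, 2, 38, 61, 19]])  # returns [114, 88, 64, 4, 76, 122, 38]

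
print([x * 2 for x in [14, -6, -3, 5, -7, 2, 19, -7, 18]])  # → [28, -12, -6, 10, -14, 4, 38, -14, 36]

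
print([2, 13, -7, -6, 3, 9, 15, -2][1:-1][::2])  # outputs [13, -6, 9]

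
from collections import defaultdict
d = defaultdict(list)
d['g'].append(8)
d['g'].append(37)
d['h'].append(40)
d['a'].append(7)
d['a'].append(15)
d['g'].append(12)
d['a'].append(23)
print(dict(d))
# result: {'g': [8, 37, 12], 'h': [40], 'a': [7, 15, 23]}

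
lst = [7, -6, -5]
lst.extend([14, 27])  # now [7, -6, -5, 14, 27]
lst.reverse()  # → [27, 14, -5, -6, 7]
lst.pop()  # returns 7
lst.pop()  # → -6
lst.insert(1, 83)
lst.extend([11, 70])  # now [27, 83, 14, -5, 11, 70]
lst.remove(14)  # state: [27, 83, -5, 11, 70]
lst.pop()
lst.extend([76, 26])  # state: [27, 83, -5, 11, 76, 26]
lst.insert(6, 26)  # [27, 83, -5, 11, 76, 26, 26]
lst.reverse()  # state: [26, 26, 76, 11, -5, 83, 27]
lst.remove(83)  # [26, 26, 76, 11, -5, 27]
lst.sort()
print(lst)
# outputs [-5, 11, 26, 26, 27, 76]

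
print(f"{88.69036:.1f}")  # 88.7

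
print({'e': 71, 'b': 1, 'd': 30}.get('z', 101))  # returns 101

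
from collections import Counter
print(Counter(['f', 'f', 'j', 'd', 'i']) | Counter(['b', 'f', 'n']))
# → Counter({'f': 2, 'j': 1, 'd': 1, 'i': 1, 'b': 1, 'n': 1})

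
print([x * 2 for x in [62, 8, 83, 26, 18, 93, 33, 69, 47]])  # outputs [124, 16, 166, 52, 36, 186, 66, 138, 94]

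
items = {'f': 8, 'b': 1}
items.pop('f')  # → 8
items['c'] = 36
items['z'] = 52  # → {'b': 1, 'c': 36, 'z': 52}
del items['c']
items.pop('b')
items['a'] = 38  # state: {'z': 52, 'a': 38}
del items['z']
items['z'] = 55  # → {'a': 38, 'z': 55}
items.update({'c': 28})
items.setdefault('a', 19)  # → 38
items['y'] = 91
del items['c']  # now {'a': 38, 'z': 55, 'y': 91}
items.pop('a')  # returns 38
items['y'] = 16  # {'z': 55, 'y': 16}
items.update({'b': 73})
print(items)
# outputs {'z': 55, 'y': 16, 'b': 73}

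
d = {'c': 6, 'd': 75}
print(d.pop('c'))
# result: 6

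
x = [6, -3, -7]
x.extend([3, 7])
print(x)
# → [6, -3, -7, 3, 7]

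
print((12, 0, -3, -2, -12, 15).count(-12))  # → 1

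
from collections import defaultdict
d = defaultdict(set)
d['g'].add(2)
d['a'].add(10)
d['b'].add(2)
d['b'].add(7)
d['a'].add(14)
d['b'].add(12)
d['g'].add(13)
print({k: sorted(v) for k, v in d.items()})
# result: {'g': [2, 13], 'a': [10, 14], 'b': [2, 7, 12]}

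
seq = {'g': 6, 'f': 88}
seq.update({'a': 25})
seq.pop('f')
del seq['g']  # {'a': 25}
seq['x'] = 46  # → {'a': 25, 'x': 46}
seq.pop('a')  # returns 25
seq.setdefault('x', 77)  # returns 46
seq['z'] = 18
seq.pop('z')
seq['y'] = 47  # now {'x': 46, 'y': 47}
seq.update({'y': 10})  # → {'x': 46, 'y': 10}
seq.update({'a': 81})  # {'x': 46, 'y': 10, 'a': 81}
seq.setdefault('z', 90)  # 90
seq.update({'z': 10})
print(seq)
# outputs {'x': 46, 'y': 10, 'a': 81, 'z': 10}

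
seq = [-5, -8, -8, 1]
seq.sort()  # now [-8, -8, -5, 1]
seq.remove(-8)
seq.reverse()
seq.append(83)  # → [1, -5, -8, 83]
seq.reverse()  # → [83, -8, -5, 1]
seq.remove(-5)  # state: [83, -8, 1]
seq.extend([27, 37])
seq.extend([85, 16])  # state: [83, -8, 1, 27, 37, 85, 16]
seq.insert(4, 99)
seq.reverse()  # [16, 85, 37, 99, 27, 1, -8, 83]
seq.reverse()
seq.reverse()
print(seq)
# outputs [16, 85, 37, 99, 27, 1, -8, 83]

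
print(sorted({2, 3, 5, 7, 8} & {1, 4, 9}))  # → []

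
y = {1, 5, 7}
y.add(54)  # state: {1, 5, 7, 54}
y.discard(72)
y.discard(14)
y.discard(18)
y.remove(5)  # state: {1, 7, 54}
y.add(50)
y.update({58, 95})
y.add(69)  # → {1, 7, 50, 54, 58, 69, 95}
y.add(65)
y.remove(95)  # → {1, 7, 50, 54, 58, 65, 69}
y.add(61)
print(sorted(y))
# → [1, 7, 50, 54, 58, 61, 65, 69]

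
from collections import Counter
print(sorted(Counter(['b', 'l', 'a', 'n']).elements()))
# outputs ['a', 'b', 'l', 'n']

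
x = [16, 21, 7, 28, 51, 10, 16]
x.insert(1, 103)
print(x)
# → [16, 103, 21, 7, 28, 51, 10, 16]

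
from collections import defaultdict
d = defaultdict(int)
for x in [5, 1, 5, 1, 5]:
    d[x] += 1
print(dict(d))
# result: {5: 3, 1: 2}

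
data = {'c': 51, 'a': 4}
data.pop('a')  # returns 4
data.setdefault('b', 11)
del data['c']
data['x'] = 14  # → {'b': 11, 'x': 14}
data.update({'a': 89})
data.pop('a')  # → 89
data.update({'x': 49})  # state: {'b': 11, 'x': 49}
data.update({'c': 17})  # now {'b': 11, 'x': 49, 'c': 17}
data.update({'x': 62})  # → {'b': 11, 'x': 62, 'c': 17}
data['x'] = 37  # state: {'b': 11, 'x': 37, 'c': 17}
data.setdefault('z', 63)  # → 63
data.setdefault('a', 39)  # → 39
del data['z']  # {'b': 11, 'x': 37, 'c': 17, 'a': 39}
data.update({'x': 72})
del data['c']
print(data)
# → {'b': 11, 'x': 72, 'a': 39}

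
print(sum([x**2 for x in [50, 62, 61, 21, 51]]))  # 13107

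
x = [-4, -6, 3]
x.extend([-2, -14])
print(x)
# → [-4, -6, 3, -2, -14]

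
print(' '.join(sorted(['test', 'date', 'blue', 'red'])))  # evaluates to blue date red test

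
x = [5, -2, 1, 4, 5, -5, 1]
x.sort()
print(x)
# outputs [-5, -2, 1, 1, 4, 5, 5]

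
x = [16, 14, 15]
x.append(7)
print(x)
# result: [16, 14, 15, 7]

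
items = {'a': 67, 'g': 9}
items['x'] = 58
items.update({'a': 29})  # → {'a': 29, 'g': 9, 'x': 58}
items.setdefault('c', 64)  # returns 64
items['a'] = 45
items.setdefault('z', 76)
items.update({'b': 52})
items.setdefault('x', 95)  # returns 58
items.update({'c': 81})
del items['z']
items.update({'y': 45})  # {'a': 45, 'g': 9, 'x': 58, 'c': 81, 'b': 52, 'y': 45}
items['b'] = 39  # {'a': 45, 'g': 9, 'x': 58, 'c': 81, 'b': 39, 'y': 45}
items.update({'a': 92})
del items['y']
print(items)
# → {'a': 92, 'g': 9, 'x': 58, 'c': 81, 'b': 39}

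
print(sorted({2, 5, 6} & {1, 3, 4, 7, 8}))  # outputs []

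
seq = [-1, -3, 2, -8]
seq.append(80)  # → [-1, -3, 2, -8, 80]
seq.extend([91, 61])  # [-1, -3, 2, -8, 80, 91, 61]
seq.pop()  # 61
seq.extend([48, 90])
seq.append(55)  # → [-1, -3, 2, -8, 80, 91, 48, 90, 55]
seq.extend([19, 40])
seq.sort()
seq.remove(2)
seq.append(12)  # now [-8, -3, -1, 19, 40, 48, 55, 80, 90, 91, 12]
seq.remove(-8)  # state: [-3, -1, 19, 40, 48, 55, 80, 90, 91, 12]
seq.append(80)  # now [-3, -1, 19, 40, 48, 55, 80, 90, 91, 12, 80]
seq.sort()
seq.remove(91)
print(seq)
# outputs [-3, -1, 12, 19, 40, 48, 55, 80, 80, 90]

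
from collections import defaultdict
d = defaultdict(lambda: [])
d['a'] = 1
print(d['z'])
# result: []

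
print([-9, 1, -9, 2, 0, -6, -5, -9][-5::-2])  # [2, 1]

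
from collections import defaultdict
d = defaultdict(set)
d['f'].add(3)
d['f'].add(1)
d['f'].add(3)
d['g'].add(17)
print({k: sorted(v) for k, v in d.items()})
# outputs {'f': [1, 3], 'g': [17]}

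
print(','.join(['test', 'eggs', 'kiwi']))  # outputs test,eggs,kiwi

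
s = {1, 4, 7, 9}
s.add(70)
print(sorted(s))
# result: [1, 4, 7, 9, 70]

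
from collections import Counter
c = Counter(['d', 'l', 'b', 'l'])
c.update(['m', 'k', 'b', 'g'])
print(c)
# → Counter({'l': 2, 'b': 2, 'd': 1, 'm': 1, 'k': 1, 'g': 1})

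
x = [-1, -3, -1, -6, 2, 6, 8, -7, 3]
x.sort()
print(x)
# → [-7, -6, -3, -1, -1, 2, 3, 6, 8]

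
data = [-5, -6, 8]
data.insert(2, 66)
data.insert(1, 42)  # [-5, 42, -6, 66, 8]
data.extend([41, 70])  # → [-5, 42, -6, 66, 8, 41, 70]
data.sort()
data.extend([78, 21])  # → [-6, -5, 8, 41, 42, 66, 70, 78, 21]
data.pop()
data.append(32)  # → [-6, -5, 8, 41, 42, 66, 70, 78, 32]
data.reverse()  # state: [32, 78, 70, 66, 42, 41, 8, -5, -6]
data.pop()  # -6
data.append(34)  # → [32, 78, 70, 66, 42, 41, 8, -5, 34]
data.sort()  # [-5, 8, 32, 34, 41, 42, 66, 70, 78]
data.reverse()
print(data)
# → [78, 70, 66, 42, 41, 34, 32, 8, -5]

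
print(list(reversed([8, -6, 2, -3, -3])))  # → [-3, -3, 2, -6, 8]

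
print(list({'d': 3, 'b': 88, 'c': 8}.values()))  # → [3, 88, 8]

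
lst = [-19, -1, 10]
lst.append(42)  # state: [-19, -1, 10, 42]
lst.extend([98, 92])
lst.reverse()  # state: [92, 98, 42, 10, -1, -19]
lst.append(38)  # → [92, 98, 42, 10, -1, -19, 38]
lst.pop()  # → 38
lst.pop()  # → -19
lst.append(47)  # [92, 98, 42, 10, -1, 47]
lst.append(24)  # [92, 98, 42, 10, -1, 47, 24]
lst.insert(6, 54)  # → [92, 98, 42, 10, -1, 47, 54, 24]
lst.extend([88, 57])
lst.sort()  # [-1, 10, 24, 42, 47, 54, 57, 88, 92, 98]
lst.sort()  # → [-1, 10, 24, 42, 47, 54, 57, 88, 92, 98]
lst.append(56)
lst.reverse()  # [56, 98, 92, 88, 57, 54, 47, 42, 24, 10, -1]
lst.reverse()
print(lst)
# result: [-1, 10, 24, 42, 47, 54, 57, 88, 92, 98, 56]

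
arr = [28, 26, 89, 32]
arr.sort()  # [26, 28, 32, 89]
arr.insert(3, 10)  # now [26, 28, 32, 10, 89]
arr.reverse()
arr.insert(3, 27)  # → [89, 10, 32, 27, 28, 26]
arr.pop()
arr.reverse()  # [28, 27, 32, 10, 89]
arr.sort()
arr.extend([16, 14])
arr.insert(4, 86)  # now [10, 27, 28, 32, 86, 89, 16, 14]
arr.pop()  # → 14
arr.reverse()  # [16, 89, 86, 32, 28, 27, 10]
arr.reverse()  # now [10, 27, 28, 32, 86, 89, 16]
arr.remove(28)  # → [10, 27, 32, 86, 89, 16]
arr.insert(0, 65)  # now [65, 10, 27, 32, 86, 89, 16]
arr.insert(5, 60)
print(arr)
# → [65, 10, 27, 32, 86, 60, 89, 16]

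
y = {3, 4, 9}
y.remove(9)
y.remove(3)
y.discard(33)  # {4}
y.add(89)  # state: {4, 89}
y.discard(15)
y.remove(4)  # {89}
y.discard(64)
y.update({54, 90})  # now {54, 89, 90}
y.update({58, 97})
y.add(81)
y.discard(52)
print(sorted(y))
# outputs [54, 58, 81, 89, 90, 97]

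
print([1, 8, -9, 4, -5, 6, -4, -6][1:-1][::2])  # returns [8, 4, 6]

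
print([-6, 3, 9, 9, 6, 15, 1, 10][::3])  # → [-6, 9, 1]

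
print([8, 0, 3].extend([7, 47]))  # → None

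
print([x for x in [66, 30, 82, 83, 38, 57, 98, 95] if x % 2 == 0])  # [66, 30, 82, 38, 98]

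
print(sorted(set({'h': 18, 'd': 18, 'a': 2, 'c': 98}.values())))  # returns [2, 18, 98]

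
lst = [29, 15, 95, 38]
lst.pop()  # 38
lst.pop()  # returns 95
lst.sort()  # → [15, 29]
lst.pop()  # 29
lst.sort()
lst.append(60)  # [15, 60]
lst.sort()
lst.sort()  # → [15, 60]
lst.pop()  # 60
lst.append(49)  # [15, 49]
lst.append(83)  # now [15, 49, 83]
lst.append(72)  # [15, 49, 83, 72]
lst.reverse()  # [72, 83, 49, 15]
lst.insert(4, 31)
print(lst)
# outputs [72, 83, 49, 15, 31]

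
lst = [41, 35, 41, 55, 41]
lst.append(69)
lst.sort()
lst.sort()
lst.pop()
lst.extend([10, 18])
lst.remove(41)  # [35, 41, 41, 55, 10, 18]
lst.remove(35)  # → [41, 41, 55, 10, 18]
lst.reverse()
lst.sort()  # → [10, 18, 41, 41, 55]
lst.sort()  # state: [10, 18, 41, 41, 55]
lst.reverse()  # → [55, 41, 41, 18, 10]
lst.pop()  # 10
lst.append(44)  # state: [55, 41, 41, 18, 44]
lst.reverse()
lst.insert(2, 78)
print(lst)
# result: [44, 18, 78, 41, 41, 55]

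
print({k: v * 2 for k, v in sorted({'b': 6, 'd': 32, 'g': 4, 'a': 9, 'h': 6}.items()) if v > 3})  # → {'a': 18, 'b': 12, 'd': 64, 'g': 8, 'h': 12}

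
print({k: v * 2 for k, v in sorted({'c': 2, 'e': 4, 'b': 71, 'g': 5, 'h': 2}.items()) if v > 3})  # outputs {'b': 142, 'e': 8, 'g': 10}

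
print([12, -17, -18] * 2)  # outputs [12, -17, -18, 12, -17, -18]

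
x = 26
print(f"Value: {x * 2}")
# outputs Value: 52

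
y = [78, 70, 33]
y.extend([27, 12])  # [78, 70, 33, 27, 12]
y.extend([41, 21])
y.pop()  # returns 21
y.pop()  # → 41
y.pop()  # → 12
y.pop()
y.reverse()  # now [33, 70, 78]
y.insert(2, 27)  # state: [33, 70, 27, 78]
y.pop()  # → 78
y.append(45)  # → [33, 70, 27, 45]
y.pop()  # 45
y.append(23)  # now [33, 70, 27, 23]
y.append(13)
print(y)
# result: [33, 70, 27, 23, 13]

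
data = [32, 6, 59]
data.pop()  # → 59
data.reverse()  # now [6, 32]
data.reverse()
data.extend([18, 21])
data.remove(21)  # [32, 6, 18]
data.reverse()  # [18, 6, 32]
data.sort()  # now [6, 18, 32]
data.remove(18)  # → [6, 32]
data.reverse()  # [32, 6]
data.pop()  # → 6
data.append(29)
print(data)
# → [32, 29]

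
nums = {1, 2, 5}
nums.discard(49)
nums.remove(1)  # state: {2, 5}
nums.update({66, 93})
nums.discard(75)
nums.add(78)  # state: {2, 5, 66, 78, 93}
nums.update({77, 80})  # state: {2, 5, 66, 77, 78, 80, 93}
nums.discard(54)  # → {2, 5, 66, 77, 78, 80, 93}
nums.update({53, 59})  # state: {2, 5, 53, 59, 66, 77, 78, 80, 93}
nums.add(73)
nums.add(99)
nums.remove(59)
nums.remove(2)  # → {5, 53, 66, 73, 77, 78, 80, 93, 99}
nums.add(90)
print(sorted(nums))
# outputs [5, 53, 66, 73, 77, 78, 80, 90, 93, 99]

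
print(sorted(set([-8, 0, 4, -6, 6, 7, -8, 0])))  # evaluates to [-8, -6, 0, 4, 6, 7]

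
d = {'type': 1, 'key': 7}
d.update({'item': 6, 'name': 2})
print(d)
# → {'type': 1, 'key': 7, 'item': 6, 'name': 2}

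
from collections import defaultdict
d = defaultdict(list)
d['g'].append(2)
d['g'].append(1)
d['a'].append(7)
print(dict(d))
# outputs {'g': [2, 1], 'a': [7]}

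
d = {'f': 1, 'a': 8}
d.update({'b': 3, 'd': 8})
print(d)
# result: {'f': 1, 'a': 8, 'b': 3, 'd': 8}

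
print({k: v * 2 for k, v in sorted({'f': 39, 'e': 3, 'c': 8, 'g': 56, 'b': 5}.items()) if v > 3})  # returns {'b': 10, 'c': 16, 'f': 78, 'g': 112}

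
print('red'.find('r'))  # 0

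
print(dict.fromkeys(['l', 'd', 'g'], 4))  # {'l': 4, 'd': 4, 'g': 4}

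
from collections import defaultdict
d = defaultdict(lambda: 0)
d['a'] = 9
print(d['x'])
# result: 0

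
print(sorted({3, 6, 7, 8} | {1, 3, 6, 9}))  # [1, 3, 6, 7, 8, 9]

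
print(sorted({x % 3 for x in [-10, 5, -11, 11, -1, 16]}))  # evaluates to [1, 2]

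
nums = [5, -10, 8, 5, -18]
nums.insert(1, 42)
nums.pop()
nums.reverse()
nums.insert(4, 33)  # [5, 8, -10, 42, 33, 5]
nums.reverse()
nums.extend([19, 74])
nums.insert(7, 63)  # [5, 33, 42, -10, 8, 5, 19, 63, 74]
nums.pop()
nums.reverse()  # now [63, 19, 5, 8, -10, 42, 33, 5]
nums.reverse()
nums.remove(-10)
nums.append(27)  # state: [5, 33, 42, 8, 5, 19, 63, 27]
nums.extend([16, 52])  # [5, 33, 42, 8, 5, 19, 63, 27, 16, 52]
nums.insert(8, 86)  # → [5, 33, 42, 8, 5, 19, 63, 27, 86, 16, 52]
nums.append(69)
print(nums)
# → [5, 33, 42, 8, 5, 19, 63, 27, 86, 16, 52, 69]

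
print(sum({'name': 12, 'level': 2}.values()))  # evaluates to 14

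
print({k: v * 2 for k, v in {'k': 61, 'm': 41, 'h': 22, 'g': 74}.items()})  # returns {'k': 122, 'm': 82, 'h': 44, 'g': 148}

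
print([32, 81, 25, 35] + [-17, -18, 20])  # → [32, 81, 25, 35, -17, -18, 20]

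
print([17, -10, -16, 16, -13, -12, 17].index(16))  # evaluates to 3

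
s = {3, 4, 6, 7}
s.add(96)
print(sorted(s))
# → [3, 4, 6, 7, 96]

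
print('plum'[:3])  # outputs plu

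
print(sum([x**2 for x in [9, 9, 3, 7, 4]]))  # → 236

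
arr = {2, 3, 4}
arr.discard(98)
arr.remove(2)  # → {3, 4}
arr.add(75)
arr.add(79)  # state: {3, 4, 75, 79}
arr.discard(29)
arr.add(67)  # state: {3, 4, 67, 75, 79}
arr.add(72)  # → {3, 4, 67, 72, 75, 79}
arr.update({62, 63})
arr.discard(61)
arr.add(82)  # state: {3, 4, 62, 63, 67, 72, 75, 79, 82}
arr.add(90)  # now {3, 4, 62, 63, 67, 72, 75, 79, 82, 90}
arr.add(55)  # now {3, 4, 55, 62, 63, 67, 72, 75, 79, 82, 90}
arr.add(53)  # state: {3, 4, 53, 55, 62, 63, 67, 72, 75, 79, 82, 90}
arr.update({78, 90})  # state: {3, 4, 53, 55, 62, 63, 67, 72, 75, 78, 79, 82, 90}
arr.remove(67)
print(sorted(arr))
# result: [3, 4, 53, 55, 62, 63, 72, 75, 78, 79, 82, 90]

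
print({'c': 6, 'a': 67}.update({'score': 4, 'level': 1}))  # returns None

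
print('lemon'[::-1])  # nomel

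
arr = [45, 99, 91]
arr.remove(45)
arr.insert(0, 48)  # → [48, 99, 91]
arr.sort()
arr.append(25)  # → [48, 91, 99, 25]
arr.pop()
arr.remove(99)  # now [48, 91]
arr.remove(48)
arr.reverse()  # [91]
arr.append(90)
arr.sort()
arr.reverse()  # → [91, 90]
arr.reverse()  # [90, 91]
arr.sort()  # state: [90, 91]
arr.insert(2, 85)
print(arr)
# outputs [90, 91, 85]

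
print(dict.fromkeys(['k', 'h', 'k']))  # {'k': None, 'h': None}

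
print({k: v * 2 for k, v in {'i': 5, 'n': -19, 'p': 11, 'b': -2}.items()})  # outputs {'i': 10, 'n': -38, 'p': 22, 'b': -4}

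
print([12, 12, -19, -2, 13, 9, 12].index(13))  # 4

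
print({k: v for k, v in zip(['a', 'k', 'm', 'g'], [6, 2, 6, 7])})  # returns {'a': 6, 'k': 2, 'm': 6, 'g': 7}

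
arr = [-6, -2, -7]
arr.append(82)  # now [-6, -2, -7, 82]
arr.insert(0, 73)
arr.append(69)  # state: [73, -6, -2, -7, 82, 69]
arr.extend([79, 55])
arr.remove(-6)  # [73, -2, -7, 82, 69, 79, 55]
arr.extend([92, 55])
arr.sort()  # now [-7, -2, 55, 55, 69, 73, 79, 82, 92]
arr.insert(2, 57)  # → [-7, -2, 57, 55, 55, 69, 73, 79, 82, 92]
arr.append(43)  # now [-7, -2, 57, 55, 55, 69, 73, 79, 82, 92, 43]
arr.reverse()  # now [43, 92, 82, 79, 73, 69, 55, 55, 57, -2, -7]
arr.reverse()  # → [-7, -2, 57, 55, 55, 69, 73, 79, 82, 92, 43]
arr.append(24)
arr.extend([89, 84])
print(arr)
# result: [-7, -2, 57, 55, 55, 69, 73, 79, 82, 92, 43, 24, 89, 84]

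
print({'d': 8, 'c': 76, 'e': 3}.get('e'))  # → 3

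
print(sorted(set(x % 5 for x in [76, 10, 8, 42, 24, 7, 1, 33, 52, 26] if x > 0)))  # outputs [0, 1, 2, 3, 4]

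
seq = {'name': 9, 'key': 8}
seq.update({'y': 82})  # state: {'name': 9, 'key': 8, 'y': 82}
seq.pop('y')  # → 82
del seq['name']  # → {'key': 8}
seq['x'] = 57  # {'key': 8, 'x': 57}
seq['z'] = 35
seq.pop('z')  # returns 35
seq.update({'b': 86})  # {'key': 8, 'x': 57, 'b': 86}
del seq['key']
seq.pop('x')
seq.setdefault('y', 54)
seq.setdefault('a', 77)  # 77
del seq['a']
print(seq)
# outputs {'b': 86, 'y': 54}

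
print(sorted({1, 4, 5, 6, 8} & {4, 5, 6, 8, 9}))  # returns [4, 5, 6, 8]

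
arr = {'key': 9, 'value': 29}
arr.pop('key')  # 9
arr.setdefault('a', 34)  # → 34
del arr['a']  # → {'value': 29}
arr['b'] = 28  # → {'value': 29, 'b': 28}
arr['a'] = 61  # {'value': 29, 'b': 28, 'a': 61}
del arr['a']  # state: {'value': 29, 'b': 28}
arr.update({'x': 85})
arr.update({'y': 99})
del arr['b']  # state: {'value': 29, 'x': 85, 'y': 99}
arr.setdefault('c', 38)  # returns 38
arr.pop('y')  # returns 99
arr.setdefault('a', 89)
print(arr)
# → {'value': 29, 'x': 85, 'c': 38, 'a': 89}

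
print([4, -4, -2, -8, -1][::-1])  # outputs [-1, -8, -2, -4, 4]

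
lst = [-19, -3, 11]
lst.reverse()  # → [11, -3, -19]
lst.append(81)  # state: [11, -3, -19, 81]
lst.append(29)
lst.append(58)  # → [11, -3, -19, 81, 29, 58]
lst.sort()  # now [-19, -3, 11, 29, 58, 81]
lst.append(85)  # [-19, -3, 11, 29, 58, 81, 85]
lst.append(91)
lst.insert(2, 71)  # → [-19, -3, 71, 11, 29, 58, 81, 85, 91]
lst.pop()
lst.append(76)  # [-19, -3, 71, 11, 29, 58, 81, 85, 76]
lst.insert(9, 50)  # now [-19, -3, 71, 11, 29, 58, 81, 85, 76, 50]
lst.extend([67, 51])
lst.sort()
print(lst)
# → [-19, -3, 11, 29, 50, 51, 58, 67, 71, 76, 81, 85]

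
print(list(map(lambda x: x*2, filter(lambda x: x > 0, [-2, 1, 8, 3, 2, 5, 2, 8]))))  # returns [2, 16, 6, 4, 10, 4, 16]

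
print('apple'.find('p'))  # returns 1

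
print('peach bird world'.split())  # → ['peach', 'bird', 'world']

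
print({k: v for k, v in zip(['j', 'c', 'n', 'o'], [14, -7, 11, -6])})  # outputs {'j': 14, 'c': -7, 'n': 11, 'o': -6}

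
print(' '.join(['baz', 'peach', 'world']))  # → baz peach world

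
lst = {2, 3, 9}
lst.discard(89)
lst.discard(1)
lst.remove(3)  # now {2, 9}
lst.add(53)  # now {2, 9, 53}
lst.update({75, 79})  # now {2, 9, 53, 75, 79}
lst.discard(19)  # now {2, 9, 53, 75, 79}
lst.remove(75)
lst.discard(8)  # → {2, 9, 53, 79}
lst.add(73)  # {2, 9, 53, 73, 79}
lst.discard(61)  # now {2, 9, 53, 73, 79}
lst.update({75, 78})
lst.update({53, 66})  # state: {2, 9, 53, 66, 73, 75, 78, 79}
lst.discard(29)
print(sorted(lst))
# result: [2, 9, 53, 66, 73, 75, 78, 79]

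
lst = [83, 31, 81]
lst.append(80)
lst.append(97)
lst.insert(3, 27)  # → [83, 31, 81, 27, 80, 97]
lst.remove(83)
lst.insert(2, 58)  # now [31, 81, 58, 27, 80, 97]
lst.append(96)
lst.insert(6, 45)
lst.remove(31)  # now [81, 58, 27, 80, 97, 45, 96]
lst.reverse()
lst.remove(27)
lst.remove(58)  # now [96, 45, 97, 80, 81]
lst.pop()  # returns 81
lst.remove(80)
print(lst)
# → [96, 45, 97]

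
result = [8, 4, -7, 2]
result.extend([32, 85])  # [8, 4, -7, 2, 32, 85]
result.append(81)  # [8, 4, -7, 2, 32, 85, 81]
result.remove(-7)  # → [8, 4, 2, 32, 85, 81]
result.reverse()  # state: [81, 85, 32, 2, 4, 8]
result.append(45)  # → [81, 85, 32, 2, 4, 8, 45]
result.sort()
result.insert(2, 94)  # [2, 4, 94, 8, 32, 45, 81, 85]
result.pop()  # 85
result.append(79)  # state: [2, 4, 94, 8, 32, 45, 81, 79]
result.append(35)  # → [2, 4, 94, 8, 32, 45, 81, 79, 35]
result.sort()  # [2, 4, 8, 32, 35, 45, 79, 81, 94]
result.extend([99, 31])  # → [2, 4, 8, 32, 35, 45, 79, 81, 94, 99, 31]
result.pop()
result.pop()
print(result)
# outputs [2, 4, 8, 32, 35, 45, 79, 81, 94]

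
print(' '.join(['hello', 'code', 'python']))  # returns hello code python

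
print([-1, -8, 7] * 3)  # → [-1, -8, 7, -1, -8, 7, -1, -8, 7]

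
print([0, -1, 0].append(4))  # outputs None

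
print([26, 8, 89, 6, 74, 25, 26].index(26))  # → 0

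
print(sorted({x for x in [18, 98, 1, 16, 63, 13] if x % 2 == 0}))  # [16, 18, 98]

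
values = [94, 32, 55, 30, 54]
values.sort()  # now [30, 32, 54, 55, 94]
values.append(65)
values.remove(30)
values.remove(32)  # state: [54, 55, 94, 65]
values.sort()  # [54, 55, 65, 94]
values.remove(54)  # [55, 65, 94]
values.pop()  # 94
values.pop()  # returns 65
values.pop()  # 55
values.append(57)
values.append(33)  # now [57, 33]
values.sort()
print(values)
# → [33, 57]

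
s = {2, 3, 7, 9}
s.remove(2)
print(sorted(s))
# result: [3, 7, 9]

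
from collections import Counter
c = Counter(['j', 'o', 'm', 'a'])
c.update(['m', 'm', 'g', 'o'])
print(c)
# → Counter({'m': 3, 'o': 2, 'j': 1, 'a': 1, 'g': 1})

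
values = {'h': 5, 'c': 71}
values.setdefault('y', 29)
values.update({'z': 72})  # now {'h': 5, 'c': 71, 'y': 29, 'z': 72}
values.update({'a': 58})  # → {'h': 5, 'c': 71, 'y': 29, 'z': 72, 'a': 58}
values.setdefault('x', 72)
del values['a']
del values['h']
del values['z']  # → {'c': 71, 'y': 29, 'x': 72}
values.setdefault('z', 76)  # 76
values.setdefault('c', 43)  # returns 71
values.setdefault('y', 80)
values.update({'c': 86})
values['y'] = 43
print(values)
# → {'c': 86, 'y': 43, 'x': 72, 'z': 76}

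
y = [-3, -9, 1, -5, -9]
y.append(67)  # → [-3, -9, 1, -5, -9, 67]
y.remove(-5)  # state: [-3, -9, 1, -9, 67]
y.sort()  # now [-9, -9, -3, 1, 67]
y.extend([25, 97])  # [-9, -9, -3, 1, 67, 25, 97]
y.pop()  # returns 97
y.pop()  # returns 25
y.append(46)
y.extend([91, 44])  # [-9, -9, -3, 1, 67, 46, 91, 44]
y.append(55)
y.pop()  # 55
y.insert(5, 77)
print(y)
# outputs [-9, -9, -3, 1, 67, 77, 46, 91, 44]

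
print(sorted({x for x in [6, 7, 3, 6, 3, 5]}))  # [3, 5, 6, 7]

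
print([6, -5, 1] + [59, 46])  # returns [6, -5, 1, 59, 46]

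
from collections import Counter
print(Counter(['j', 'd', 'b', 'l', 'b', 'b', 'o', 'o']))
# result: Counter({'b': 3, 'o': 2, 'j': 1, 'd': 1, 'l': 1})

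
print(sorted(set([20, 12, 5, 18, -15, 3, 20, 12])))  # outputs [-15, 3, 5, 12, 18, 20]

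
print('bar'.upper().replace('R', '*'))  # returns BA*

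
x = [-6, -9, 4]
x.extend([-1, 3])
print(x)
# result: [-6, -9, 4, -1, 3]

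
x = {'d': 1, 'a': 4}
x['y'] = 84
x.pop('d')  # 1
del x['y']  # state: {'a': 4}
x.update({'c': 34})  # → {'a': 4, 'c': 34}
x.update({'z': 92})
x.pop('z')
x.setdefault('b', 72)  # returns 72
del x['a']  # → {'c': 34, 'b': 72}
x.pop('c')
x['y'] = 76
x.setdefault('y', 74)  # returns 76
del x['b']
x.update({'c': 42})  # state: {'y': 76, 'c': 42}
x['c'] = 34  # {'y': 76, 'c': 34}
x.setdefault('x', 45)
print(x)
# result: {'y': 76, 'c': 34, 'x': 45}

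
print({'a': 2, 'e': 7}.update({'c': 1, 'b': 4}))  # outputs None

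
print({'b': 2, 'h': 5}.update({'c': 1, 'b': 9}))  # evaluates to None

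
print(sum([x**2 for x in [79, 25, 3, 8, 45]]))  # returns 8964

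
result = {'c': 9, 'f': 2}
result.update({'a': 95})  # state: {'c': 9, 'f': 2, 'a': 95}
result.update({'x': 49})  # {'c': 9, 'f': 2, 'a': 95, 'x': 49}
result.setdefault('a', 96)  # 95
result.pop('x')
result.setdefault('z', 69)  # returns 69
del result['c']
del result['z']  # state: {'f': 2, 'a': 95}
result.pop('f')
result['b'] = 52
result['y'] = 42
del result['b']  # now {'a': 95, 'y': 42}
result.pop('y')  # 42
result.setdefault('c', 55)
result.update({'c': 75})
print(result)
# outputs {'a': 95, 'c': 75}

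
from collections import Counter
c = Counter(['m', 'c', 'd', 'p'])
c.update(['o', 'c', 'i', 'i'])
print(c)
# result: Counter({'c': 2, 'i': 2, 'm': 1, 'd': 1, 'p': 1, 'o': 1})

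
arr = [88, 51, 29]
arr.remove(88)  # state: [51, 29]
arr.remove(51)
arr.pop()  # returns 29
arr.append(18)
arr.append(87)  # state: [18, 87]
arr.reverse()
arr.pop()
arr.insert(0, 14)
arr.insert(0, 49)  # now [49, 14, 87]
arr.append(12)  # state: [49, 14, 87, 12]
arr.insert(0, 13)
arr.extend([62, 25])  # [13, 49, 14, 87, 12, 62, 25]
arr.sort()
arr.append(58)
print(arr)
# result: [12, 13, 14, 25, 49, 62, 87, 58]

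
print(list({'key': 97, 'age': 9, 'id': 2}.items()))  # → [('key', 97), ('age', 9), ('id', 2)]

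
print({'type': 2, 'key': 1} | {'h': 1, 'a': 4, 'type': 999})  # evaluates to {'type': 999, 'key': 1, 'h': 1, 'a': 4}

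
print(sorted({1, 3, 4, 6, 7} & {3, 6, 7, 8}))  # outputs [3, 6, 7]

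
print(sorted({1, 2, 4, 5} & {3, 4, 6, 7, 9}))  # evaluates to [4]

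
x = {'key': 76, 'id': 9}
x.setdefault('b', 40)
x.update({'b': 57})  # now {'key': 76, 'id': 9, 'b': 57}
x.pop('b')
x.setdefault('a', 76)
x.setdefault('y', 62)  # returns 62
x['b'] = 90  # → {'key': 76, 'id': 9, 'a': 76, 'y': 62, 'b': 90}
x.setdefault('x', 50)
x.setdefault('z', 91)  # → 91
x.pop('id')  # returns 9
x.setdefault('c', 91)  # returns 91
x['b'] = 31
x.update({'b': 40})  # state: {'key': 76, 'a': 76, 'y': 62, 'b': 40, 'x': 50, 'z': 91, 'c': 91}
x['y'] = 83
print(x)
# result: {'key': 76, 'a': 76, 'y': 83, 'b': 40, 'x': 50, 'z': 91, 'c': 91}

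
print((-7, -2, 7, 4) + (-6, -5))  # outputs (-7, -2, 7, 4, -6, -5)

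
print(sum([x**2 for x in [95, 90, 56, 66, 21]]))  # 25058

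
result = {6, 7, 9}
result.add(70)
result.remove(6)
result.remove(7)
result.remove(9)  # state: {70}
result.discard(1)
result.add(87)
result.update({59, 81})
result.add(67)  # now {59, 67, 70, 81, 87}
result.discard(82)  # {59, 67, 70, 81, 87}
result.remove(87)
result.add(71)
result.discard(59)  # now {67, 70, 71, 81}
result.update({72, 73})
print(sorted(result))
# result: [67, 70, 71, 72, 73, 81]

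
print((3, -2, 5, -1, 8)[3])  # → -1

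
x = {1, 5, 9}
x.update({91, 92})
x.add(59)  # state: {1, 5, 9, 59, 91, 92}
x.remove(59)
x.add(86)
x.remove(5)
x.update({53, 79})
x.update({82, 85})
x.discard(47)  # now {1, 9, 53, 79, 82, 85, 86, 91, 92}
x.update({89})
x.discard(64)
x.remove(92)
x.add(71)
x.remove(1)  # {9, 53, 71, 79, 82, 85, 86, 89, 91}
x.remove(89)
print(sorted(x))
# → [9, 53, 71, 79, 82, 85, 86, 91]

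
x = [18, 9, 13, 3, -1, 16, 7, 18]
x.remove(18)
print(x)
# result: [9, 13, 3, -1, 16, 7, 18]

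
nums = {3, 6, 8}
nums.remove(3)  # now {6, 8}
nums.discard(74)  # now {6, 8}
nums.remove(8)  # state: {6}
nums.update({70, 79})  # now {6, 70, 79}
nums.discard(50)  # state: {6, 70, 79}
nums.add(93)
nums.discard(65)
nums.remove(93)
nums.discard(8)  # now {6, 70, 79}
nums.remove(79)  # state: {6, 70}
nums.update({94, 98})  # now {6, 70, 94, 98}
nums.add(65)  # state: {6, 65, 70, 94, 98}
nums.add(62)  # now {6, 62, 65, 70, 94, 98}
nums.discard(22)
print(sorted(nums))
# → [6, 62, 65, 70, 94, 98]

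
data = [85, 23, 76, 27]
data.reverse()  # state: [27, 76, 23, 85]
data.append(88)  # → [27, 76, 23, 85, 88]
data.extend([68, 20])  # [27, 76, 23, 85, 88, 68, 20]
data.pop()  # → 20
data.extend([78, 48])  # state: [27, 76, 23, 85, 88, 68, 78, 48]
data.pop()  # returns 48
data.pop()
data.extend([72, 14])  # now [27, 76, 23, 85, 88, 68, 72, 14]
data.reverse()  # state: [14, 72, 68, 88, 85, 23, 76, 27]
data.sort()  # [14, 23, 27, 68, 72, 76, 85, 88]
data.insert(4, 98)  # [14, 23, 27, 68, 98, 72, 76, 85, 88]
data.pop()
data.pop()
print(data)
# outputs [14, 23, 27, 68, 98, 72, 76]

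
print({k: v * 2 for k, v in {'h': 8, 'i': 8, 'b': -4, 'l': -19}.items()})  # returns {'h': 16, 'i': 16, 'b': -8, 'l': -38}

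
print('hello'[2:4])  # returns ll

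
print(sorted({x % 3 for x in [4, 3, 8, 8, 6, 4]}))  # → [0, 1, 2]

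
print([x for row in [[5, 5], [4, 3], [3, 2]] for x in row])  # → [5, 5, 4, 3, 3, 2]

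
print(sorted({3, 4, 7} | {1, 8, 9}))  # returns [1, 3, 4, 7, 8, 9]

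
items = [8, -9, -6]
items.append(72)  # [8, -9, -6, 72]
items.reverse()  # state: [72, -6, -9, 8]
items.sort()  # [-9, -6, 8, 72]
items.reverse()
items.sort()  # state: [-9, -6, 8, 72]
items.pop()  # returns 72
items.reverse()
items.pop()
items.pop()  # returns -6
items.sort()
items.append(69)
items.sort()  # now [8, 69]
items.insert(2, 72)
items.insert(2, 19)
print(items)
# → [8, 69, 19, 72]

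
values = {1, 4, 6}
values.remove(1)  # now {4, 6}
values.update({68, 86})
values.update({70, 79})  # {4, 6, 68, 70, 79, 86}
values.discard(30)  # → {4, 6, 68, 70, 79, 86}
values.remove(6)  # {4, 68, 70, 79, 86}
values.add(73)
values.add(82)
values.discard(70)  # {4, 68, 73, 79, 82, 86}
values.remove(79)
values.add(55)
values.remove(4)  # {55, 68, 73, 82, 86}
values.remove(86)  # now {55, 68, 73, 82}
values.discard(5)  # {55, 68, 73, 82}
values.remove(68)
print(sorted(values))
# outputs [55, 73, 82]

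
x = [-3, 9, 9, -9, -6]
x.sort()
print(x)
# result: [-9, -6, -3, 9, 9]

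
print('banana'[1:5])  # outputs anan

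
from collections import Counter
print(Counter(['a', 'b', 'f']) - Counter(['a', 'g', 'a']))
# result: Counter({'b': 1, 'f': 1})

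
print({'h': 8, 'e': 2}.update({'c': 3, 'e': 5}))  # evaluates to None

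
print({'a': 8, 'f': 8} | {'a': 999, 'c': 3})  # {'a': 999, 'f': 8, 'c': 3}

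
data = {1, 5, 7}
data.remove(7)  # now {1, 5}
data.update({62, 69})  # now {1, 5, 62, 69}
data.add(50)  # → {1, 5, 50, 62, 69}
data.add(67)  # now {1, 5, 50, 62, 67, 69}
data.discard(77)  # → {1, 5, 50, 62, 67, 69}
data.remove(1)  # {5, 50, 62, 67, 69}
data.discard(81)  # {5, 50, 62, 67, 69}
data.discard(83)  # {5, 50, 62, 67, 69}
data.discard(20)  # {5, 50, 62, 67, 69}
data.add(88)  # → {5, 50, 62, 67, 69, 88}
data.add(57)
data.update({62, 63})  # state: {5, 50, 57, 62, 63, 67, 69, 88}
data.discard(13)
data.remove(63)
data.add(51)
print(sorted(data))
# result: [5, 50, 51, 57, 62, 67, 69, 88]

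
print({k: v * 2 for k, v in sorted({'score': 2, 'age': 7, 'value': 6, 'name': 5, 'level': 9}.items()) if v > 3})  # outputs {'age': 14, 'level': 18, 'name': 10, 'value': 12}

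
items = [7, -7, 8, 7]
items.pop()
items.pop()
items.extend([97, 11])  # [7, -7, 97, 11]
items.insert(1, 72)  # [7, 72, -7, 97, 11]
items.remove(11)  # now [7, 72, -7, 97]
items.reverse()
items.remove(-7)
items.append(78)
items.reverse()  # [78, 7, 72, 97]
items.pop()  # 97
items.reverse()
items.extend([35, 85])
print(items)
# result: [72, 7, 78, 35, 85]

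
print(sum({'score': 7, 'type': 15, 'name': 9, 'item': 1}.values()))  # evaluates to 32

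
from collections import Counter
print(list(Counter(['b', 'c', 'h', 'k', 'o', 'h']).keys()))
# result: ['b', 'c', 'h', 'k', 'o']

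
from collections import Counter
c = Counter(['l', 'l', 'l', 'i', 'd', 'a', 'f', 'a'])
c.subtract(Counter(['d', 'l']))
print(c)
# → Counter({'l': 2, 'a': 2, 'i': 1, 'f': 1, 'd': 0})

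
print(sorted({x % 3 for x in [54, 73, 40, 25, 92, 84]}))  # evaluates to [0, 1, 2]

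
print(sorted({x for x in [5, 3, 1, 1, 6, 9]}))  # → [1, 3, 5, 6, 9]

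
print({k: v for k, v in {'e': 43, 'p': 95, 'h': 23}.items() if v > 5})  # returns {'e': 43, 'p': 95, 'h': 23}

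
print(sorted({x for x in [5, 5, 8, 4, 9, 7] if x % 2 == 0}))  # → [4, 8]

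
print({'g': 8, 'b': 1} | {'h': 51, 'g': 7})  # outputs {'g': 7, 'b': 1, 'h': 51}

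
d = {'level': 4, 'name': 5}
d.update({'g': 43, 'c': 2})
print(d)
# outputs {'level': 4, 'name': 5, 'g': 43, 'c': 2}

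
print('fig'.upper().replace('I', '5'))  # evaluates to F5G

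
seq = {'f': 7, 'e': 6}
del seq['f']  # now {'e': 6}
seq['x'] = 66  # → {'e': 6, 'x': 66}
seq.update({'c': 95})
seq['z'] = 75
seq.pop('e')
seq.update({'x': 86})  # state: {'x': 86, 'c': 95, 'z': 75}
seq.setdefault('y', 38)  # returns 38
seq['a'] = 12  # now {'x': 86, 'c': 95, 'z': 75, 'y': 38, 'a': 12}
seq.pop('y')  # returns 38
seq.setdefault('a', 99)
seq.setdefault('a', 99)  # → 12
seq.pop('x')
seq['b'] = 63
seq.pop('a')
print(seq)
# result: {'c': 95, 'z': 75, 'b': 63}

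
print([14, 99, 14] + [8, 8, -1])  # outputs [14, 99, 14, 8, 8, -1]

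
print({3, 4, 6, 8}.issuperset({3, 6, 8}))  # True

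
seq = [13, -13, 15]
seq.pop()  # 15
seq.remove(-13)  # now [13]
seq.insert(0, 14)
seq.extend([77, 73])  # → [14, 13, 77, 73]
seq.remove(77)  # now [14, 13, 73]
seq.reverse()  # [73, 13, 14]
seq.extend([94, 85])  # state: [73, 13, 14, 94, 85]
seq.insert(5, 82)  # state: [73, 13, 14, 94, 85, 82]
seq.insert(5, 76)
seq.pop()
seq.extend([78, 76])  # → [73, 13, 14, 94, 85, 76, 78, 76]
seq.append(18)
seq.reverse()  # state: [18, 76, 78, 76, 85, 94, 14, 13, 73]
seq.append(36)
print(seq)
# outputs [18, 76, 78, 76, 85, 94, 14, 13, 73, 36]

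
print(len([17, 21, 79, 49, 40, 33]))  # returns 6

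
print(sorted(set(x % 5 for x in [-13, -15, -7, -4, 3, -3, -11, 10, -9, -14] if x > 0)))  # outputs [0, 3]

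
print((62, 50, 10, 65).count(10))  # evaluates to 1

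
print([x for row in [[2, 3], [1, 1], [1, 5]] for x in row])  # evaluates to [2, 3, 1, 1, 1, 5]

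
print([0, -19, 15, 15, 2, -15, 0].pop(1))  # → -19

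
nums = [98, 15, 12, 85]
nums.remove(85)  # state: [98, 15, 12]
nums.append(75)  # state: [98, 15, 12, 75]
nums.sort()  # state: [12, 15, 75, 98]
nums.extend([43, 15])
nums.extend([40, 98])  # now [12, 15, 75, 98, 43, 15, 40, 98]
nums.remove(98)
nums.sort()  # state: [12, 15, 15, 40, 43, 75, 98]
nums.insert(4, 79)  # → [12, 15, 15, 40, 79, 43, 75, 98]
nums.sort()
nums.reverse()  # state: [98, 79, 75, 43, 40, 15, 15, 12]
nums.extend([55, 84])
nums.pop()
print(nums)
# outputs [98, 79, 75, 43, 40, 15, 15, 12, 55]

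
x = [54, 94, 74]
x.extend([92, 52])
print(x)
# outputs [54, 94, 74, 92, 52]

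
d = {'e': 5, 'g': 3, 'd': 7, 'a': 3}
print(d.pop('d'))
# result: 7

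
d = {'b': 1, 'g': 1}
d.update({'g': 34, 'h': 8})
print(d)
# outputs {'b': 1, 'g': 34, 'h': 8}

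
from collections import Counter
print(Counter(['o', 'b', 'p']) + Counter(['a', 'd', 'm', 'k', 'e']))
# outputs Counter({'o': 1, 'b': 1, 'p': 1, 'a': 1, 'd': 1, 'm': 1, 'k': 1, 'e': 1})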